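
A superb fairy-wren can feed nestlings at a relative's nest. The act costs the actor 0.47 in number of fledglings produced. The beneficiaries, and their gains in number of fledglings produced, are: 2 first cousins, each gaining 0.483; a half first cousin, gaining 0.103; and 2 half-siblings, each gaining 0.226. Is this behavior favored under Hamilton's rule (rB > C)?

No

Hamilton's rule: the trait is favored when the sum of r·B over every recipient exceeds the actor's cost C.
r to a first cousin = 0.125 (first cousins share one grandparent pair — two paths of length 4: r = 2·(1/2)^4 = 1/8).
r to a half first cousin = 0.0625 (half first cousins share one grandparent — one path of length 4: r = (1/2)^4 = 1/16).
r to a half-sibling = 0.25 (half-sibs share one parent — one path of length 2: r = (1/2)^2 = 1/4).
Summing one r·B term per recipient: 2·0.125·0.483 + 1·0.0625·0.103 + 2·0.25·0.226 = 0.2401875.
0.2401875 < 0.47: the indirect benefit is less than the cost.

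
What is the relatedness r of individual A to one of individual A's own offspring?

Each parent–offspring link contributes a factor of 1/2, and independent paths through distinct common ancestors add.
One parent–offspring link: r = (1/2)^1 = 1/2.

0.5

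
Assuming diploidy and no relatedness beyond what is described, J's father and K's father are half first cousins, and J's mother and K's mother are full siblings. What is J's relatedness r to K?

Relatedness sums over independent paths through distinct common ancestors.
J and K are related in two ways: half second cousins through their fathers (r = 1/64) and first cousins through their mothers (r = 1/8).
r = 1/64 + 1/8 = 0.140625.

0.140625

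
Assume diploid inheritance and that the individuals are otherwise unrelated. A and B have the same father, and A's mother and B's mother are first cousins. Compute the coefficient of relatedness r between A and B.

Wright's path rule: contributions from independent ancestry routes add.
A and B are related in two ways: half-sibs through their shared father (r = 1/4) and second cousins through their mothers (r = 1/32).
r = 1/4 + 1/32 = 9/32 = 0.28125.

0.28125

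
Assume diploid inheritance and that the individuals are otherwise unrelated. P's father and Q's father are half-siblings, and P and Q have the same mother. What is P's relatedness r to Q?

0.3125

Relatedness sums over independent paths through distinct common ancestors.
P and Q are related in two ways: half first cousins through their fathers (r = 1/16) and half-sibs through their shared mother (r = 1/4).
r = 1/16 + 1/4 = 5/16 = 0.3125.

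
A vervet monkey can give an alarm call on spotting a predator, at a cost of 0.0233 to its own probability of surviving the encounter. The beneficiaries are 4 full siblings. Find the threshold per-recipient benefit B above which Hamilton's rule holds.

r to a full sibling = 1/2 (full sibs share both parents — two paths of length 2: r = 2·(1/2)^2 = 1/2).
Hamilton's rule with n recipients of equal r: n·r·B > C, so B > C/(n·r) = 0.0233/(4·0.5) = 0.0117.

0.0117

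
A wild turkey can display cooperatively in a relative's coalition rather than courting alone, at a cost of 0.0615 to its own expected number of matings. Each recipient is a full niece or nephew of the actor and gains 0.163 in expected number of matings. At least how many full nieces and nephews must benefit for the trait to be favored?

2

r to a full niece or nephew = 1/4 (full aunt/uncle↔niece/nephew: two paths of length 3 through the shared grandparent pair: r = 2·(1/2)^3 = 1/4).
Hamilton's rule: n·r·B > C  ⇒  n > C/(r·B) = 0.0615/(0.25·0.163) = 1.509.
The smallest integer exceeding 1.509 is 2.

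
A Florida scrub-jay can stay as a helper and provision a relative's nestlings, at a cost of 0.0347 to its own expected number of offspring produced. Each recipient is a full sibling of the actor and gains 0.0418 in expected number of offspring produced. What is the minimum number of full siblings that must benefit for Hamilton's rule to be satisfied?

2

r to a full sibling = 1/2 (full sibs share both parents — two paths of length 2: r = 2·(1/2)^2 = 1/2).
Hamilton's rule: n·r·B > C  ⇒  n > C/(r·B) = 0.0347/(0.5·0.0418) = 1.66.
The smallest integer exceeding 1.66 is 2.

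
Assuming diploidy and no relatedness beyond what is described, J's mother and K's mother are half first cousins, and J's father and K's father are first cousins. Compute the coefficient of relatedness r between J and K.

Wright's path rule: contributions from independent ancestry routes add.
J and K are related in two ways: half second cousins through their mothers (r = 1/64) and second cousins through their fathers (r = 1/32).
r = 1/64 + 1/32 = 0.046875.

0.046875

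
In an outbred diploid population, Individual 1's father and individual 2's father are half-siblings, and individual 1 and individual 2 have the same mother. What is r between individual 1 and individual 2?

0.3125

Independent pedigree routes through distinct common ancestors add.
Individual 1 and individual 2 are related in two ways: half first cousins through their fathers (r = 1/16) and half-sibs through their shared mother (r = 1/4).
r = 1/16 + 1/4 = 5/16 = 0.3125.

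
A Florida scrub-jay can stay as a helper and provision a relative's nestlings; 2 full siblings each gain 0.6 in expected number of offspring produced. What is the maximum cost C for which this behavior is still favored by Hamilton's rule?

0.6

r to a full sibling = 0.5 (full sibs share both parents — two paths of length 2: r = 2·(1/2)^2 = 1/2).
Hamilton's rule: n·r·B > C, so the trait is favored while C < n·r·B = 2·0.5·0.6 = 0.6.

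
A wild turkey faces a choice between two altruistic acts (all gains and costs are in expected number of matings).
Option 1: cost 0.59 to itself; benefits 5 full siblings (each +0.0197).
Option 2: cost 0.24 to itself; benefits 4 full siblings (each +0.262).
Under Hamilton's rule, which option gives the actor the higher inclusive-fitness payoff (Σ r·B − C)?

Option 1: r to a full sibling = 0.5.
Option 1: Σ r·B − C = (5·0.5·0.0197) − 0.59 = -0.54075.
Option 2: r to a full sibling = 0.5.
Option 2: Σ r·B − C = (4·0.5·0.262) − 0.24 = 0.284.
Option 2 has the higher net inclusive-fitness payoff.

Option 2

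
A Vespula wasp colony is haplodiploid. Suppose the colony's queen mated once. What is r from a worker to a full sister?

Haplodiploid full sisters inherit their father's entire haploid genome identically (contributing 1/2) and on average half of their mother's contribution (1/2 · 1/2 = 1/4); r = 1/2 + 1/4 = 3/4.

0.75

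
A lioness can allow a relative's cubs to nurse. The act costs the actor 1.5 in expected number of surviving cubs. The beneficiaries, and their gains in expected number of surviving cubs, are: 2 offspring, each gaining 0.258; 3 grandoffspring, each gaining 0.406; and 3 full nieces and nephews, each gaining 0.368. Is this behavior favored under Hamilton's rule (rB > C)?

Hamilton's rule: the trait is favored when the sum of r·B over every recipient exceeds the actor's cost C.
r to an offspring = 1/2 (one parent–offspring link: r = (1/2)^1 = 1/2).
r to a grandoffspring = 1/4 (two parent–offspring links: r = (1/2)^2 = 1/4).
r to a full niece or nephew = 0.25 (full aunt/uncle↔niece/nephew: two paths of length 3 through the shared grandparent pair: r = 2·(1/2)^3 = 1/4).
Summing one r·B term per recipient: 2·0.5·0.258 + 3·0.25·0.406 + 3·0.25·0.368 = 0.8385.
0.8385 < 1.5: the indirect benefit is less than the cost.

No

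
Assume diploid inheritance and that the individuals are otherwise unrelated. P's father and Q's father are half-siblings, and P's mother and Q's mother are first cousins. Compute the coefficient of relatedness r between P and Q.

0.09375

Relatedness sums over independent paths through distinct common ancestors.
P and Q are related in two ways: half first cousins through their fathers (r = 1/16) and second cousins through their mothers (r = 1/32).
r = 1/16 + 1/32 = 0.09375.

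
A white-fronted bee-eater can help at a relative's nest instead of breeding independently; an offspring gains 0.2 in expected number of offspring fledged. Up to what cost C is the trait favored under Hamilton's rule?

r to an offspring = 0.5 (one parent–offspring link: r = (1/2)^1 = 1/2).
Hamilton's rule: n·r·B > C, so the trait is favored while C < n·r·B = 1·0.5·0.2 = 0.1.

0.1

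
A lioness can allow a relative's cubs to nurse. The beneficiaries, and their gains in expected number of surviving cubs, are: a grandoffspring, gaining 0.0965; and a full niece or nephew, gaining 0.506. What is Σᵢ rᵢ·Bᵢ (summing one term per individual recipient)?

0.150625

r to a grandoffspring = 1/4 (two parent–offspring links: r = (1/2)^2 = 1/4).
r to a full niece or nephew = 1/4 (full aunt/uncle↔niece/nephew: two paths of length 3 through the shared grandparent pair: r = 2·(1/2)^3 = 1/4).
Summing one r·B term per recipient: 1·0.25·0.0965 + 1·0.25·0.506 = 0.150625.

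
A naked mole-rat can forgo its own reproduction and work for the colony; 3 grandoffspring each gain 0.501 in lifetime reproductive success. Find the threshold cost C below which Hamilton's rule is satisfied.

r to a grandoffspring = 0.25 (two parent–offspring links: r = (1/2)^2 = 1/4).
Hamilton's rule: n·r·B > C, so the trait is favored while C < n·r·B = 3·0.25·0.501 = 0.37575.

0.37575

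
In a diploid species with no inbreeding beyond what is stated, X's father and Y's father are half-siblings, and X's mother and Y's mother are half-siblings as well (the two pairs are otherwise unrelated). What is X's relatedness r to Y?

With two independent routes of shared ancestry, r is the sum of the two contributions.
X and Y are related in two ways: half first cousins through their fathers (r = 1/16) and half first cousins through their mothers (r = 1/16).
r = 1/16 + 1/16 = 0.125.

0.125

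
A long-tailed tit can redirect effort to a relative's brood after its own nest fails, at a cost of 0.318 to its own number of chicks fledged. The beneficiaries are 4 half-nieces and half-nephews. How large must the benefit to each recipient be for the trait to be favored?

r to a half-niece or half-nephew = 0.125 (half-aunt/uncle↔niece/nephew: one path of length 3: r = (1/2)^3 = 1/8).
Hamilton's rule with n recipients of equal r: n·r·B > C, so B > C/(n·r) = 0.318/(4·0.125) = 0.636.

0.636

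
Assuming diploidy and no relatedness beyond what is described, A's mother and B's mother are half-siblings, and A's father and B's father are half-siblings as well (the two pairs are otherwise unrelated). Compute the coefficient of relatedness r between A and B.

0.125

Independent pedigree routes through distinct common ancestors add.
A and B are related in two ways: half first cousins through their mothers (r = 1/16) and half first cousins through their fathers (r = 1/16).
r = 1/16 + 1/16 = 1/8 = 0.125.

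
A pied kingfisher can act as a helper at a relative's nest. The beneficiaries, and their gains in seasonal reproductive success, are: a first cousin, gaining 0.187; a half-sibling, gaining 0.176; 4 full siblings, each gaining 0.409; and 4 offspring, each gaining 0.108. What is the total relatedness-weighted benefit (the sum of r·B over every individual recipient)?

r to a first cousin = 0.125 (first cousins share one grandparent pair — two paths of length 4: r = 2·(1/2)^4 = 1/8).
r to a half-sibling = 1/4 (half-sibs share one parent — one path of length 2: r = (1/2)^2 = 1/4).
r to a full sibling = 1/2 (full sibs share both parents — two paths of length 2: r = 2·(1/2)^2 = 1/2).
r to an offspring = 0.5 (one parent–offspring link: r = (1/2)^1 = 1/2).
Summing one r·B term per recipient: 1·0.125·0.187 + 1·0.25·0.176 + 4·0.5·0.409 + 4·0.5·0.108 = 1.101375.

1.101375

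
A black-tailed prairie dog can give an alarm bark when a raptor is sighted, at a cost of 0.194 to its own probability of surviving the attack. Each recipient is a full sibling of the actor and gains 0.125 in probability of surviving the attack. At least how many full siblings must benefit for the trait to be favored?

4

r to a full sibling = 0.5 (full sibs share both parents — two paths of length 2: r = 2·(1/2)^2 = 1/2).
Hamilton's rule: n·r·B > C  ⇒  n > C/(r·B) = 0.194/(0.5·0.125) = 3.104.
The smallest integer exceeding 3.104 is 4.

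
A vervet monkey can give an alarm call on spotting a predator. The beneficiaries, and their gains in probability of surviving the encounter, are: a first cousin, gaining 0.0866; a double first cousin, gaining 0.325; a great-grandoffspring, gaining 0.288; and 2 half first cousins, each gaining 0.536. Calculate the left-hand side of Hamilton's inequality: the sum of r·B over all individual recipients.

r to a first cousin = 1/8 (first cousins share one grandparent pair — two paths of length 4: r = 2·(1/2)^4 = 1/8).
r to a double first cousin = 1/4 (double first cousins share both grandparent pairs — four paths of length 4: r = 4·(1/2)^4 = 1/4).
r to a great-grandoffspring = 1/8 (three parent–offspring links: r = (1/2)^3 = 1/8).
r to a half first cousin = 0.0625 (half first cousins share one grandparent — one path of length 4: r = (1/2)^4 = 1/16).
Summing one r·B term per recipient: 1·0.125·0.0866 + 1·0.25·0.325 + 1·0.125·0.288 + 2·0.0625·0.536 = 0.195075.

0.195075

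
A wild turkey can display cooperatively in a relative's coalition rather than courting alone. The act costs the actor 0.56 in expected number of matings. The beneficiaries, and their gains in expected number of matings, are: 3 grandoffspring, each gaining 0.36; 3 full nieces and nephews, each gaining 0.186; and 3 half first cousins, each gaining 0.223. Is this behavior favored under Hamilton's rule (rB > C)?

Hamilton's rule: the trait is favored when the sum of r·B over every recipient exceeds the actor's cost C.
r to a grandoffspring = 0.25 (two parent–offspring links: r = (1/2)^2 = 1/4).
r to a full niece or nephew = 0.25 (full aunt/uncle↔niece/nephew: two paths of length 3 through the shared grandparent pair: r = 2·(1/2)^3 = 1/4).
r to a half first cousin = 0.0625 (half first cousins share one grandparent — one path of length 4: r = (1/2)^4 = 1/16).
Summing one r·B term per recipient: 3·0.25·0.36 + 3·0.25·0.186 + 3·0.0625·0.223 = 0.4513125.
0.4513125 < 0.56: the indirect benefit is less than the cost.

No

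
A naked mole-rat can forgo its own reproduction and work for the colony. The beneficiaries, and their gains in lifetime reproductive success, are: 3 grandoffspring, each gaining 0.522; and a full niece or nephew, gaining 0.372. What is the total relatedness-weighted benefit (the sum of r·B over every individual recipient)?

r to a grandoffspring = 1/4 (two parent–offspring links: r = (1/2)^2 = 1/4).
r to a full niece or nephew = 0.25 (full aunt/uncle↔niece/nephew: two paths of length 3 through the shared grandparent pair: r = 2·(1/2)^3 = 1/4).
Summing one r·B term per recipient: 3·0.25·0.522 + 1·0.25·0.372 = 0.4845.

0.4845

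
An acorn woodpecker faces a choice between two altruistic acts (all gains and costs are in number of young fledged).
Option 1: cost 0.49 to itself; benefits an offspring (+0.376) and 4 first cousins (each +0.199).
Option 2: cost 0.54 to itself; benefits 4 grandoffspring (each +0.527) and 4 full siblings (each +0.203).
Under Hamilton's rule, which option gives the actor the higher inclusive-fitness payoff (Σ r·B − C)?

Option 2

Option 1: r to an offspring = 0.5.
Option 1: r to a first cousin = 0.125.
Option 1: Σ r·B − C = (1·0.5·0.376 + 4·0.125·0.199) − 0.49 = -0.2025.
Option 2: r to a grandoffspring = 0.25.
Option 2: r to a full sibling = 0.5.
Option 2: Σ r·B − C = (4·0.25·0.527 + 4·0.5·0.203) − 0.54 = 0.393.
Option 2 has the higher net inclusive-fitness payoff.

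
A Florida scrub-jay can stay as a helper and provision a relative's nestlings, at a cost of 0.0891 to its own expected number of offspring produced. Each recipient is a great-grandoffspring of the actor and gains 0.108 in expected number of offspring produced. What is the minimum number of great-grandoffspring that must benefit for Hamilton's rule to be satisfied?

r to a great-grandoffspring = 0.125 (three parent–offspring links: r = (1/2)^3 = 1/8).
Hamilton's rule: n·r·B > C  ⇒  n > C/(r·B) = 0.0891/(0.125·0.108) = 6.6.
The smallest integer exceeding 6.6 is 7.

7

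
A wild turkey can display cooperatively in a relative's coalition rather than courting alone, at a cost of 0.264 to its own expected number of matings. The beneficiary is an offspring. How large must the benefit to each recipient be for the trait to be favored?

r to an offspring = 1/2 (one parent–offspring link: r = (1/2)^1 = 1/2).
Hamilton's rule with n recipients of equal r: n·r·B > C, so B > C/(n·r) = 0.264/(1·0.5) = 0.528.

0.528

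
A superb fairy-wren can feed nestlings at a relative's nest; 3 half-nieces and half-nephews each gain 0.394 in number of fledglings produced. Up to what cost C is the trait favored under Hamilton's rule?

0.14775

r to a half-niece or half-nephew = 0.125 (half-aunt/uncle↔niece/nephew: one path of length 3: r = (1/2)^3 = 1/8).
Hamilton's rule: n·r·B > C, so the trait is favored while C < n·r·B = 3·0.125·0.394 = 0.14775.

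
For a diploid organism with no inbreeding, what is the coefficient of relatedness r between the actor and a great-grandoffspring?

Each parent–offspring link contributes a factor of 1/2, and independent paths through distinct common ancestors add.
Three parent–offspring links: r = (1/2)^3 = 1/8.

0.125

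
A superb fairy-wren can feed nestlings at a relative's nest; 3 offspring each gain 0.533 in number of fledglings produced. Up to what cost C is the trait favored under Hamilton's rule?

0.7995

r to an offspring = 0.5 (one parent–offspring link: r = (1/2)^1 = 1/2).
Hamilton's rule: n·r·B > C, so the trait is favored while C < n·r·B = 3·0.5·0.533 = 0.7995.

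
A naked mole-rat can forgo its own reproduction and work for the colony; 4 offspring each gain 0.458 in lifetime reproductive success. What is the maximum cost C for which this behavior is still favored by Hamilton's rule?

0.916

r to an offspring = 1/2 (one parent–offspring link: r = (1/2)^1 = 1/2).
Hamilton's rule: n·r·B > C, so the trait is favored while C < n·r·B = 4·0.5·0.458 = 0.916.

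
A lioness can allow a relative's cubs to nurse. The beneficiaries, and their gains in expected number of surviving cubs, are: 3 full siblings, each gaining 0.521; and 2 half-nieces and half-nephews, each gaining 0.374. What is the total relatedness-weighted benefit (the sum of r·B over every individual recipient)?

r to a full sibling = 0.5 (full sibs share both parents — two paths of length 2: r = 2·(1/2)^2 = 1/2).
r to a half-niece or half-nephew = 1/8 (half-aunt/uncle↔niece/nephew: one path of length 3: r = (1/2)^3 = 1/8).
Summing one r·B term per recipient: 3·0.5·0.521 + 2·0.125·0.374 = 0.875.

0.875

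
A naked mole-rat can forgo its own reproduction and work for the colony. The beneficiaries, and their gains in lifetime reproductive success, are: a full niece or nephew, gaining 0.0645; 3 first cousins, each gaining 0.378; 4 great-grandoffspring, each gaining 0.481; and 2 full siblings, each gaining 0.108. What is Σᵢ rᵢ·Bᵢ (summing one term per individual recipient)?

r to a full niece or nephew = 1/4 (full aunt/uncle↔niece/nephew: two paths of length 3 through the shared grandparent pair: r = 2·(1/2)^3 = 1/4).
r to a first cousin = 0.125 (first cousins share one grandparent pair — two paths of length 4: r = 2·(1/2)^4 = 1/8).
r to a great-grandoffspring = 0.125 (three parent–offspring links: r = (1/2)^3 = 1/8).
r to a full sibling = 0.5 (full sibs share both parents — two paths of length 2: r = 2·(1/2)^2 = 1/2).
Summing one r·B term per recipient: 1·0.25·0.0645 + 3·0.125·0.378 + 4·0.125·0.481 + 2·0.5·0.108 = 0.506375.

0.506375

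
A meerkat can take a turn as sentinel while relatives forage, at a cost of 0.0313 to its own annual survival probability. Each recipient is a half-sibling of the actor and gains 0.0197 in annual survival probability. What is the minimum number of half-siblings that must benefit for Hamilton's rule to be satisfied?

r to a half-sibling = 0.25 (half-sibs share one parent — one path of length 2: r = (1/2)^2 = 1/4).
Hamilton's rule: n·r·B > C  ⇒  n > C/(r·B) = 0.0313/(0.25·0.0197) = 6.355.
The smallest integer exceeding 6.355 is 7.

7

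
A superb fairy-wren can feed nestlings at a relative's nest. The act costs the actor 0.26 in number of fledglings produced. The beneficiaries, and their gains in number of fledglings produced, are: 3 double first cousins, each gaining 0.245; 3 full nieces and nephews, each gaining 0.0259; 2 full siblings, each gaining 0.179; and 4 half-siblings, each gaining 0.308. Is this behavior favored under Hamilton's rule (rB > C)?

Yes

Hamilton's rule: the trait is favored when the sum of r·B over every recipient exceeds the actor's cost C.
r to a double first cousin = 0.25 (double first cousins share both grandparent pairs — four paths of length 4: r = 4·(1/2)^4 = 1/4).
r to a full niece or nephew = 1/4 (full aunt/uncle↔niece/nephew: two paths of length 3 through the shared grandparent pair: r = 2·(1/2)^3 = 1/4).
r to a full sibling = 1/2 (full sibs share both parents — two paths of length 2: r = 2·(1/2)^2 = 1/2).
r to a half-sibling = 0.25 (half-sibs share one parent — one path of length 2: r = (1/2)^2 = 1/4).
Summing one r·B term per recipient: 3·0.25·0.245 + 3·0.25·0.0259 + 2·0.5·0.179 + 4·0.25·0.308 = 0.690175.
0.690175 > 0.26: the indirect benefit exceeds the cost.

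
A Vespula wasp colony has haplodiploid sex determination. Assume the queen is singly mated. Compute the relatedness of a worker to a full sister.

Haplodiploid full sisters inherit their father's entire haploid genome identically (contributing 1/2) and on average half of their mother's contribution (1/2 · 1/2 = 1/4); r = 1/2 + 1/4 = 3/4.

0.75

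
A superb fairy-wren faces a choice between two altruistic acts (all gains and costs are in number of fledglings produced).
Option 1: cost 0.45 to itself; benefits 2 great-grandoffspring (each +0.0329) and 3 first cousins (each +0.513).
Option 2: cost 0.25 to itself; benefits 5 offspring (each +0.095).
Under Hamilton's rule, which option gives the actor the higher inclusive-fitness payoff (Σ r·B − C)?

Option 2

Option 1: r to a great-grandoffspring = 0.125.
Option 1: r to a first cousin = 0.125.
Option 1: Σ r·B − C = (2·0.125·0.0329 + 3·0.125·0.513) − 0.45 = -0.2494.
Option 2: r to an offspring = 0.5.
Option 2: Σ r·B − C = (5·0.5·0.095) − 0.25 = -0.0125.
Option 2 has the higher net inclusive-fitness payoff.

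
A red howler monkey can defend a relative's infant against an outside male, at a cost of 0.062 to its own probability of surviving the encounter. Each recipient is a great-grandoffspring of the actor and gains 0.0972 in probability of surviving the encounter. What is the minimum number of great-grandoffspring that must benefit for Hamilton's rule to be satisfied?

r to a great-grandoffspring = 1/8 (three parent–offspring links: r = (1/2)^3 = 1/8).
Hamilton's rule: n·r·B > C  ⇒  n > C/(r·B) = 0.062/(0.125·0.0972) = 5.103.
The smallest integer exceeding 5.103 is 6.

6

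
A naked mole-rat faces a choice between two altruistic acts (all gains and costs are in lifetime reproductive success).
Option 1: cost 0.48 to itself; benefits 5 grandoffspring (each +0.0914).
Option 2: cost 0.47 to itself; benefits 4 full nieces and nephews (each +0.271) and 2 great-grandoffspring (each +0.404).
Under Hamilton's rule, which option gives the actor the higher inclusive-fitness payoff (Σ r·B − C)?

Option 2

Option 1: r to a grandoffspring = 0.25.
Option 1: Σ r·B − C = (5·0.25·0.0914) − 0.48 = -0.36575.
Option 2: r to a full niece or nephew = 0.25.
Option 2: r to a great-grandoffspring = 0.125.
Option 2: Σ r·B − C = (4·0.25·0.271 + 2·0.125·0.404) − 0.47 = -0.098.
Option 2 has the higher net inclusive-fitness payoff.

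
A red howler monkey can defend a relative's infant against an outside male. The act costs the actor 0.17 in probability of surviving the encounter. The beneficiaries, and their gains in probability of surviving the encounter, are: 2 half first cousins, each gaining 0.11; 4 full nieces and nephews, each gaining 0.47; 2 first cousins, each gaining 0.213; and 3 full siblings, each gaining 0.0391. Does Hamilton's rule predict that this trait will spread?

Yes

Hamilton's rule: the trait is favored when the sum of r·B over every recipient exceeds the actor's cost C.
r to a half first cousin = 0.0625 (half first cousins share one grandparent — one path of length 4: r = (1/2)^4 = 1/16).
r to a full niece or nephew = 1/4 (full aunt/uncle↔niece/nephew: two paths of length 3 through the shared grandparent pair: r = 2·(1/2)^3 = 1/4).
r to a first cousin = 0.125 (first cousins share one grandparent pair — two paths of length 4: r = 2·(1/2)^4 = 1/8).
r to a full sibling = 1/2 (full sibs share both parents — two paths of length 2: r = 2·(1/2)^2 = 1/2).
Summing one r·B term per recipient: 2·0.0625·0.11 + 4·0.25·0.47 + 2·0.125·0.213 + 3·0.5·0.0391 = 0.59565.
0.59565 > 0.17: the indirect benefit exceeds the cost.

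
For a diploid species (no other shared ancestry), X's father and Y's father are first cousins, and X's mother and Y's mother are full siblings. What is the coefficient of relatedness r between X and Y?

0.15625

Relatedness sums over independent paths through distinct common ancestors.
X and Y are related in two ways: second cousins through their fathers (r = 1/32) and first cousins through their mothers (r = 1/8).
r = 1/32 + 1/8 = 5/32 = 0.15625.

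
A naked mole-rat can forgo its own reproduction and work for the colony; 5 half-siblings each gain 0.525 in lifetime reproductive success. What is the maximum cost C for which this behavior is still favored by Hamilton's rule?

r to a half-sibling = 1/4 (half-sibs share one parent — one path of length 2: r = (1/2)^2 = 1/4).
Hamilton's rule: n·r·B > C, so the trait is favored while C < n·r·B = 5·0.25·0.525 = 0.65625.

0.65625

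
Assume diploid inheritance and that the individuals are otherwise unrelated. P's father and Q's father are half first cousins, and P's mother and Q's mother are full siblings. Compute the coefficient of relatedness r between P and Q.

0.140625

Wright's path rule: contributions from independent ancestry routes add.
P and Q are related in two ways: half second cousins through their fathers (r = 1/64) and first cousins through their mothers (r = 1/8).
r = 1/64 + 1/8 = 0.140625.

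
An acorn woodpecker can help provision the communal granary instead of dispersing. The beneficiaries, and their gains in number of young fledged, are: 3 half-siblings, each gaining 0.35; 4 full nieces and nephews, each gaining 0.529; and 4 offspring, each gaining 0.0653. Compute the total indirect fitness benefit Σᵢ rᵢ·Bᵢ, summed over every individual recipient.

0.9221

r to a half-sibling = 0.25 (half-sibs share one parent — one path of length 2: r = (1/2)^2 = 1/4).
r to a full niece or nephew = 0.25 (full aunt/uncle↔niece/nephew: two paths of length 3 through the shared grandparent pair: r = 2·(1/2)^3 = 1/4).
r to an offspring = 0.5 (one parent–offspring link: r = (1/2)^1 = 1/2).
Summing one r·B term per recipient: 3·0.25·0.35 + 4·0.25·0.529 + 4·0.5·0.0653 = 0.9221.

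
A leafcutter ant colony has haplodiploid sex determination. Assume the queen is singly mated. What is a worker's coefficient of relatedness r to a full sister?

0.75

Haplodiploid full sisters inherit their father's entire haploid genome identically (contributing 1/2) and on average half of their mother's contribution (1/2 · 1/2 = 1/4); r = 1/2 + 1/4 = 3/4.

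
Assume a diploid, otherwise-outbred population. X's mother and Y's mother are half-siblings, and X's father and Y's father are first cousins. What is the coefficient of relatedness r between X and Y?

0.09375

Wright's path rule: contributions from independent ancestry routes add.
X and Y are related in two ways: half first cousins through their mothers (r = 1/16) and second cousins through their fathers (r = 1/32).
r = 1/16 + 1/32 = 0.09375.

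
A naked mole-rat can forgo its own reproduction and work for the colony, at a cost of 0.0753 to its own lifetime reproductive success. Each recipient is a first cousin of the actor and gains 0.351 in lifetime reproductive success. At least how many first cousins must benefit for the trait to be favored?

2

r to a first cousin = 0.125 (first cousins share one grandparent pair — two paths of length 4: r = 2·(1/2)^4 = 1/8).
Hamilton's rule: n·r·B > C  ⇒  n > C/(r·B) = 0.0753/(0.125·0.351) = 1.716.
The smallest integer exceeding 1.716 is 2.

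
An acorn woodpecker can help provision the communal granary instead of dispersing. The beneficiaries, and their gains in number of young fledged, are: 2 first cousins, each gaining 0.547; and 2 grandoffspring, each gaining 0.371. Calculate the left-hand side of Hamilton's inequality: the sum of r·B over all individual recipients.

0.32225

r to a first cousin = 1/8 (first cousins share one grandparent pair — two paths of length 4: r = 2·(1/2)^4 = 1/8).
r to a grandoffspring = 0.25 (two parent–offspring links: r = (1/2)^2 = 1/4).
Summing one r·B term per recipient: 2·0.125·0.547 + 2·0.25·0.371 = 0.32225.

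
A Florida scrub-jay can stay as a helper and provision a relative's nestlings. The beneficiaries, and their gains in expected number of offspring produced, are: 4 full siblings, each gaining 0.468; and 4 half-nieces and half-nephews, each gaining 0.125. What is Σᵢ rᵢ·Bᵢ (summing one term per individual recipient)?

r to a full sibling = 1/2 (full sibs share both parents — two paths of length 2: r = 2·(1/2)^2 = 1/2).
r to a half-niece or half-nephew = 1/8 (half-aunt/uncle↔niece/nephew: one path of length 3: r = (1/2)^3 = 1/8).
Summing one r·B term per recipient: 4·0.5·0.468 + 4·0.125·0.125 = 0.9985.

0.9985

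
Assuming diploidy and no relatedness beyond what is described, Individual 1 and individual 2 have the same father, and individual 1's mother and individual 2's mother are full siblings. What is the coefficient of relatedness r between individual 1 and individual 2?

0.375

Independent pedigree routes through distinct common ancestors add.
Individual 1 and individual 2 are related in two ways: half-sibs through their shared father (r = 1/4) and first cousins through their mothers (r = 1/8).
r = 1/4 + 1/8 = 0.375.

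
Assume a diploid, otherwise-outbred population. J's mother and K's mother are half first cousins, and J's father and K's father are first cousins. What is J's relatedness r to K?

0.046875

Independent pedigree routes through distinct common ancestors add.
J and K are related in two ways: half second cousins through their mothers (r = 1/64) and second cousins through their fathers (r = 1/32).
r = 1/64 + 1/32 = 3/64 = 0.046875.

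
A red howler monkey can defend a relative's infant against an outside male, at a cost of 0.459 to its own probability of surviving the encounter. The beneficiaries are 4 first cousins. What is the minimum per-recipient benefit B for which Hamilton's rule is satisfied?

0.918

r to a first cousin = 1/8 (first cousins share one grandparent pair — two paths of length 4: r = 2·(1/2)^4 = 1/8).
Hamilton's rule with n recipients of equal r: n·r·B > C, so B > C/(n·r) = 0.459/(4·0.125) = 0.918.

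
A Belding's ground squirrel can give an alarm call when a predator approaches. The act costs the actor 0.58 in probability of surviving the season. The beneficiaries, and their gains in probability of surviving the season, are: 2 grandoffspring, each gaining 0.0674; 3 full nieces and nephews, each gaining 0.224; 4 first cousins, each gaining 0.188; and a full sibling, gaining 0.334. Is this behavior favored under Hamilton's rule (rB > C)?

No

Hamilton's rule: the trait is favored when the sum of r·B over every recipient exceeds the actor's cost C.
r to a grandoffspring = 0.25 (two parent–offspring links: r = (1/2)^2 = 1/4).
r to a full niece or nephew = 1/4 (full aunt/uncle↔niece/nephew: two paths of length 3 through the shared grandparent pair: r = 2·(1/2)^3 = 1/4).
r to a first cousin = 1/8 (first cousins share one grandparent pair — two paths of length 4: r = 2·(1/2)^4 = 1/8).
r to a full sibling = 0.5 (full sibs share both parents — two paths of length 2: r = 2·(1/2)^2 = 1/2).
Summing one r·B term per recipient: 2·0.25·0.0674 + 3·0.25·0.224 + 4·0.125·0.188 + 1·0.5·0.334 = 0.4627.
0.4627 < 0.58: the indirect benefit is less than the cost.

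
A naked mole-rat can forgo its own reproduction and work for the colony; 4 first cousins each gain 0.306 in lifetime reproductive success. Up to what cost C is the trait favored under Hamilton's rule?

0.153

r to a first cousin = 1/8 (first cousins share one grandparent pair — two paths of length 4: r = 2·(1/2)^4 = 1/8).
Hamilton's rule: n·r·B > C, so the trait is favored while C < n·r·B = 4·0.125·0.306 = 0.153.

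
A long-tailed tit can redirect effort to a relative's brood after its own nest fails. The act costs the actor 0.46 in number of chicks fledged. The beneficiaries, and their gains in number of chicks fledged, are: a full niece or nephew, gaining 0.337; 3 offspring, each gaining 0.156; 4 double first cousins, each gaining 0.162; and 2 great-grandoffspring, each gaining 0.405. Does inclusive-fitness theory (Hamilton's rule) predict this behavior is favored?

Hamilton's rule: the trait is favored when the sum of r·B over every recipient exceeds the actor's cost C.
r to a full niece or nephew = 1/4 (full aunt/uncle↔niece/nephew: two paths of length 3 through the shared grandparent pair: r = 2·(1/2)^3 = 1/4).
r to an offspring = 0.5 (one parent–offspring link: r = (1/2)^1 = 1/2).
r to a double first cousin = 1/4 (double first cousins share both grandparent pairs — four paths of length 4: r = 4·(1/2)^4 = 1/4).
r to a great-grandoffspring = 0.125 (three parent–offspring links: r = (1/2)^3 = 1/8).
Summing one r·B term per recipient: 1·0.25·0.337 + 3·0.5·0.156 + 4·0.25·0.162 + 2·0.125·0.405 = 0.5815.
0.5815 > 0.46: the indirect benefit exceeds the cost.

Yes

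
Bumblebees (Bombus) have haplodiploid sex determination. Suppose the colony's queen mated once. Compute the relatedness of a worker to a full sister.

Haplodiploid full sisters inherit their father's entire haploid genome identically (contributing 1/2) and on average half of their mother's contribution (1/2 · 1/2 = 1/4); r = 1/2 + 1/4 = 3/4.

0.75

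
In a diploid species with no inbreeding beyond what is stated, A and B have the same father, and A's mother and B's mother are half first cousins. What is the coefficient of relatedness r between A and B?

0.265625

Wright's path rule: contributions from independent ancestry routes add.
A and B are related in two ways: half-sibs through their shared father (r = 1/4) and half second cousins through their mothers (r = 1/64).
r = 1/4 + 1/64 = 17/64 = 0.265625.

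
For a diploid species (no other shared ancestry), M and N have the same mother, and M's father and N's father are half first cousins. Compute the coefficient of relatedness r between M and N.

0.265625

With two independent routes of shared ancestry, r is the sum of the two contributions.
M and N are related in two ways: half-sibs through their shared mother (r = 1/4) and half second cousins through their fathers (r = 1/64).
r = 1/4 + 1/64 = 17/64 = 0.265625.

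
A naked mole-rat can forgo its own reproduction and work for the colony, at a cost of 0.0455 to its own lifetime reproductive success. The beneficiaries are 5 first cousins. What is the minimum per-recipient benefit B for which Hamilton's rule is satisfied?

0.0728

r to a first cousin = 1/8 (first cousins share one grandparent pair — two paths of length 4: r = 2·(1/2)^4 = 1/8).
Hamilton's rule with n recipients of equal r: n·r·B > C, so B > C/(n·r) = 0.0455/(5·0.125) = 0.0728.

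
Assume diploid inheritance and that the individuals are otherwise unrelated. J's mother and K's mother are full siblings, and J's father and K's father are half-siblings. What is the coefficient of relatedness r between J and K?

Independent pedigree routes through distinct common ancestors add.
J and K are related in two ways: first cousins through their mothers (r = 1/8) and half first cousins through their fathers (r = 1/16).
r = 1/8 + 1/16 = 3/16 = 0.1875.

0.1875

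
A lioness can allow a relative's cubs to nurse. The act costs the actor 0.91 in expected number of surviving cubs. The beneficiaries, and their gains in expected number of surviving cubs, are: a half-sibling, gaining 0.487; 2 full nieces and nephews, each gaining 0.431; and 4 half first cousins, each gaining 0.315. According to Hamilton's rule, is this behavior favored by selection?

Hamilton's rule: the trait is favored when the sum of r·B over every recipient exceeds the actor's cost C.
r to a half-sibling = 0.25 (half-sibs share one parent — one path of length 2: r = (1/2)^2 = 1/4).
r to a full niece or nephew = 1/4 (full aunt/uncle↔niece/nephew: two paths of length 3 through the shared grandparent pair: r = 2·(1/2)^3 = 1/4).
r to a half first cousin = 1/16 (half first cousins share one grandparent — one path of length 4: r = (1/2)^4 = 1/16).
Summing one r·B term per recipient: 1·0.25·0.487 + 2·0.25·0.431 + 4·0.0625·0.315 = 0.416.
0.416 < 0.91: the indirect benefit is less than the cost.

No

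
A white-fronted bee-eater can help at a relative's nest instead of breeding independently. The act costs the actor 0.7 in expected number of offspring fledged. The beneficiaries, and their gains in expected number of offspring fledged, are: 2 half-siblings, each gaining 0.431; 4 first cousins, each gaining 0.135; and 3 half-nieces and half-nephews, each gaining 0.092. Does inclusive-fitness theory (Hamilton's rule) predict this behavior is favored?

Hamilton's rule: the trait is favored when the sum of r·B over every recipient exceeds the actor's cost C.
r to a half-sibling = 0.25 (half-sibs share one parent — one path of length 2: r = (1/2)^2 = 1/4).
r to a first cousin = 0.125 (first cousins share one grandparent pair — two paths of length 4: r = 2·(1/2)^4 = 1/8).
r to a half-niece or half-nephew = 1/8 (half-aunt/uncle↔niece/nephew: one path of length 3: r = (1/2)^3 = 1/8).
Summing one r·B term per recipient: 2·0.25·0.431 + 4·0.125·0.135 + 3·0.125·0.092 = 0.3175.
0.3175 < 0.7: the indirect benefit is less than the cost.

No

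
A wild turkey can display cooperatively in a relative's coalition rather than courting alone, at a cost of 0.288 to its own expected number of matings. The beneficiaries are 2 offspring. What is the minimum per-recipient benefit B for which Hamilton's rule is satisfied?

0.288

r to an offspring = 0.5 (one parent–offspring link: r = (1/2)^1 = 1/2).
Hamilton's rule with n recipients of equal r: n·r·B > C, so B > C/(n·r) = 0.288/(2·0.5) = 0.288.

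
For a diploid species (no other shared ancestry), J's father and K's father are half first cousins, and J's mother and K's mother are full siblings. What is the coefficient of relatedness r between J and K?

Independent pedigree routes through distinct common ancestors add.
J and K are related in two ways: half second cousins through their fathers (r = 1/64) and first cousins through their mothers (r = 1/8).
r = 1/64 + 1/8 = 0.140625.

0.140625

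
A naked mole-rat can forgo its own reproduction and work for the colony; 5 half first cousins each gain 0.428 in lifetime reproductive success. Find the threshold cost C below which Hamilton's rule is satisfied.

r to a half first cousin = 0.0625 (half first cousins share one grandparent — one path of length 4: r = (1/2)^4 = 1/16).
Hamilton's rule: n·r·B > C, so the trait is favored while C < n·r·B = 5·0.0625·0.428 = 0.13375.

0.13375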